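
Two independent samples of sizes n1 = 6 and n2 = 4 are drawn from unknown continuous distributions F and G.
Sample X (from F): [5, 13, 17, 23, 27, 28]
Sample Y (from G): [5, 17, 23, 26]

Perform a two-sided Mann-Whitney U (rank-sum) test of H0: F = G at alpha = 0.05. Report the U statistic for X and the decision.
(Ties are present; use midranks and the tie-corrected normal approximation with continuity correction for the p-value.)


Step 1: Combine and sort all 10 observations; assign midranks.
sorted (value, group): (5,X), (5,Y), (13,X), (17,X), (17,Y), (23,X), (23,Y), (26,Y), (27,X), (28,X)
ranks: 5->1.5, 5->1.5, 13->3, 17->4.5, 17->4.5, 23->6.5, 23->6.5, 26->8, 27->9, 28->10
Step 2: Rank sum for X: R1 = 1.5 + 3 + 4.5 + 6.5 + 9 + 10 = 34.5.
Step 3: U_X = R1 - n1(n1+1)/2 = 34.5 - 6*7/2 = 34.5 - 21 = 13.5.
       U_Y = n1*n2 - U_X = 24 - 13.5 = 10.5.
Step 4: Ties are present, so use the tie-corrected normal approximation (with continuity correction) for the p-value.
Step 5: p-value = 0.829638; compare to alpha = 0.05. fail to reject H0.

U_X = 13.5, p = 0.829638, fail to reject H0 at alpha = 0.05.


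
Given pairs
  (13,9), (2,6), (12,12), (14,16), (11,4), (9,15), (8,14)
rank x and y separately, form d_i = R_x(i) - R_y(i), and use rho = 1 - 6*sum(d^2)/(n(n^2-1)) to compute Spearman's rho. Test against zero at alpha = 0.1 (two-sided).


Step 1: Rank x and y separately (midranks; no ties here).
rank(x): 13->6, 2->1, 12->5, 14->7, 11->4, 9->3, 8->2
rank(y): 9->3, 6->2, 12->4, 16->7, 4->1, 15->6, 14->5
Step 2: d_i = R_x(i) - R_y(i); compute d_i^2.
  (6-3)^2=9, (1-2)^2=1, (5-4)^2=1, (7-7)^2=0, (4-1)^2=9, (3-6)^2=9, (2-5)^2=9
sum(d^2) = 38.
Step 3: rho = 1 - 6*38 / (7*(7^2 - 1)) = 1 - 228/336 = 0.321429.
Step 4: Under H0, t = rho * sqrt((n-2)/(1-rho^2)) = 0.7590 ~ t(5).
Step 5: Two-sided p-value from the t-distribution with 5 df = 0.482072.
Step 6: alpha = 0.1. fail to reject H0.

rho = 0.3214, p = 0.482072, fail to reject H0 at alpha = 0.1.


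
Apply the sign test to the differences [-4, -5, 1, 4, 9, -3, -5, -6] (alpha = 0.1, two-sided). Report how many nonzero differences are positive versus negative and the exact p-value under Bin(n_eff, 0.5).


Step 1: Discard zero differences. Original n = 8; n_eff = number of nonzero differences = 8.
Nonzero differences (with sign): -4, -5, +1, +4, +9, -3, -5, -6
Step 2: Count signs: positive = 3, negative = 5.
Step 3: Under H0: P(positive) = 0.5, so the number of positives S ~ Bin(8, 0.5).
Step 4: Two-sided exact p-value = sum of Bin(8,0.5) probabilities at or below the observed probability = 0.726562.
Step 5: alpha = 0.1. fail to reject H0.

n_eff = 8, pos = 3, neg = 5, p = 0.726562, fail to reject H0.


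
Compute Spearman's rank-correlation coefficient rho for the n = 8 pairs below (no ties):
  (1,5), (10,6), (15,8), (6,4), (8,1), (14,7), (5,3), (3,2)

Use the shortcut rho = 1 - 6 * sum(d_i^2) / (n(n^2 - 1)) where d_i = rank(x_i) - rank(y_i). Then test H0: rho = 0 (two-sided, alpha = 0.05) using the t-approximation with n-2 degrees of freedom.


Step 1: Rank x and y separately (midranks; no ties here).
rank(x): 1->1, 10->6, 15->8, 6->4, 8->5, 14->7, 5->3, 3->2
rank(y): 5->5, 6->6, 8->8, 4->4, 1->1, 7->7, 3->3, 2->2
Step 2: d_i = R_x(i) - R_y(i); compute d_i^2.
  (1-5)^2=16, (6-6)^2=0, (8-8)^2=0, (4-4)^2=0, (5-1)^2=16, (7-7)^2=0, (3-3)^2=0, (2-2)^2=0
sum(d^2) = 32.
Step 3: rho = 1 - 6*32 / (8*(8^2 - 1)) = 1 - 192/504 = 0.619048.
Step 4: Under H0, t = rho * sqrt((n-2)/(1-rho^2)) = 1.9308 ~ t(6).
Step 5: Two-sided p-value from the t-distribution with 6 df = 0.101733.
Step 6: alpha = 0.05. fail to reject H0.

rho = 0.6190, p = 0.101733, fail to reject H0 at alpha = 0.05.


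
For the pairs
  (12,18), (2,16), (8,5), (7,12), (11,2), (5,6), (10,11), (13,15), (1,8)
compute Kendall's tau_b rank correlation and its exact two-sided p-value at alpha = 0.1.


Step 1: Enumerate the 36 unordered pairs (i,j) with i<j and classify each by sign(x_j-x_i) * sign(y_j-y_i).
  (1,2):dx=-10,dy=-2->C; (1,3):dx=-4,dy=-13->C; (1,4):dx=-5,dy=-6->C; (1,5):dx=-1,dy=-16->C
  (1,6):dx=-7,dy=-12->C; (1,7):dx=-2,dy=-7->C; (1,8):dx=+1,dy=-3->D; (1,9):dx=-11,dy=-10->C
  (2,3):dx=+6,dy=-11->D; (2,4):dx=+5,dy=-4->D; (2,5):dx=+9,dy=-14->D; (2,6):dx=+3,dy=-10->D
  (2,7):dx=+8,dy=-5->D; (2,8):dx=+11,dy=-1->D; (2,9):dx=-1,dy=-8->C; (3,4):dx=-1,dy=+7->D
  (3,5):dx=+3,dy=-3->D; (3,6):dx=-3,dy=+1->D; (3,7):dx=+2,dy=+6->C; (3,8):dx=+5,dy=+10->C
  (3,9):dx=-7,dy=+3->D; (4,5):dx=+4,dy=-10->D; (4,6):dx=-2,dy=-6->C; (4,7):dx=+3,dy=-1->D
  (4,8):dx=+6,dy=+3->C; (4,9):dx=-6,dy=-4->C; (5,6):dx=-6,dy=+4->D; (5,7):dx=-1,dy=+9->D
  (5,8):dx=+2,dy=+13->C; (5,9):dx=-10,dy=+6->D; (6,7):dx=+5,dy=+5->C; (6,8):dx=+8,dy=+9->C
  (6,9):dx=-4,dy=+2->D; (7,8):dx=+3,dy=+4->C; (7,9):dx=-9,dy=-3->C; (8,9):dx=-12,dy=-7->C
Step 2: C = 19, D = 17, total pairs = 36.
Step 3: tau = (C - D)/(n(n-1)/2) = (19 - 17)/36 = 0.055556.
Step 4: Exact two-sided p-value (enumerate n! = 362880 permutations of y under H0): p = 0.919455.
Step 5: alpha = 0.1. fail to reject H0.

tau_b = 0.0556 (C=19, D=17), p = 0.919455, fail to reject H0.


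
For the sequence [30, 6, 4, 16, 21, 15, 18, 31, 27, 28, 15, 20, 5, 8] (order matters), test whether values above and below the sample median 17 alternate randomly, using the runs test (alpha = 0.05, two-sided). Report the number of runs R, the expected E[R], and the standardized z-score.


Step 1: Compute median = 17; label A = above, B = below.
Labels in order: ABBBABAAAABABB  (n_A = 7, n_B = 7)
Step 2: Count runs R = 8.
Step 3: Under H0 (random ordering), E[R] = 2*n_A*n_B/(n_A+n_B) + 1 = 2*7*7/14 + 1 = 8.0000.
        Var[R] = 2*n_A*n_B*(2*n_A*n_B - n_A - n_B) / ((n_A+n_B)^2 * (n_A+n_B-1)) = 8232/2548 = 3.2308.
        SD[R] = 1.7974.
Step 4: R = E[R], so z = 0 with no continuity correction.
Step 5: Two-sided p-value via normal approximation = 2*(1 - Phi(|z|)) = 1.000000.
Step 6: alpha = 0.05. fail to reject H0.

R = 8, z = 0.0000, p = 1.000000, fail to reject H0.


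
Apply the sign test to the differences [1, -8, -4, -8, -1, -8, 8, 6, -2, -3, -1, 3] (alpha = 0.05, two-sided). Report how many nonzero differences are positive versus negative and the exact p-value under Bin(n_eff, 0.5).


Step 1: Discard zero differences. Original n = 12; n_eff = number of nonzero differences = 12.
Nonzero differences (with sign): +1, -8, -4, -8, -1, -8, +8, +6, -2, -3, -1, +3
Step 2: Count signs: positive = 4, negative = 8.
Step 3: Under H0: P(positive) = 0.5, so the number of positives S ~ Bin(12, 0.5).
Step 4: Two-sided exact p-value = sum of Bin(12,0.5) probabilities at or below the observed probability = 0.387695.
Step 5: alpha = 0.05. fail to reject H0.

n_eff = 12, pos = 4, neg = 8, p = 0.387695, fail to reject H0.


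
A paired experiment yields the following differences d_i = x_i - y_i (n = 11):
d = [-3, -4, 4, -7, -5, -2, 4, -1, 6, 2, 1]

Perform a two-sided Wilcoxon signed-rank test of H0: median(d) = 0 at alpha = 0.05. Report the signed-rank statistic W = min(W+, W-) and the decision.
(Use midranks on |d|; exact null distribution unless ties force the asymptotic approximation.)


Step 1: Drop any zero differences (none here) and take |d_i|.
|d| = [3, 4, 4, 7, 5, 2, 4, 1, 6, 2, 1]
Step 2: Midrank |d_i| (ties get averaged ranks).
ranks: |3|->5, |4|->7, |4|->7, |7|->11, |5|->9, |2|->3.5, |4|->7, |1|->1.5, |6|->10, |2|->3.5, |1|->1.5
Step 3: Attach original signs; sum ranks with positive sign and with negative sign.
W+ = 7 + 7 + 10 + 3.5 + 1.5 = 29
W- = 5 + 7 + 11 + 9 + 3.5 + 1.5 = 37
(Check: W+ + W- = 66 should equal n(n+1)/2 = 66.)
Step 4: Test statistic W = min(W+, W-) = 29.
Step 5: Ties in |d|, so use the tie-corrected normal approximation.
        E[W] = n(n+1)/4 = 11*12/4 = 33.
        Tie groups: |d|=1 (t=2), |d|=2 (t=2), |d|=4 (t=3); sum(t^3 - t) = 36.
        Var[W] = n(n+1)(2n+1)/24 - sum(t^3-t)/48 = 3036/24 - 36/48 = 125.75.
        z = (W - E[W]) / sqrt(Var[W]) = (29 - 33) / 11.2138 = -0.3567.
        Two-sided p = 2*Phi(z) = 0.721315.
Step 6: alpha = 0.05. fail to reject H0.

W+ = 29, W- = 37, W = min = 29, p = 0.721315, fail to reject H0.


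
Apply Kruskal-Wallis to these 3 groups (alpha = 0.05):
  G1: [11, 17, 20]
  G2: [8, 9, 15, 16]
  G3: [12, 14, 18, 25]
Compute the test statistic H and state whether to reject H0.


Step 1: Combine all N = 11 observations and assign midranks.
sorted (value, group, rank): (8,G2,1), (9,G2,2), (11,G1,3), (12,G3,4), (14,G3,5), (15,G2,6), (16,G2,7), (17,G1,8), (18,G3,9), (20,G1,10), (25,G3,11)
Step 2: Sum ranks within each group.
R_1 = 21 (n_1 = 3)
R_2 = 16 (n_2 = 4)
R_3 = 29 (n_3 = 4)
Step 3: H = 12/(N(N+1)) * sum(R_i^2/n_i) - 3(N+1)
     = 12/(11*12) * (21^2/3 + 16^2/4 + 29^2/4) - 3*12
     = 0.090909 * 421.25 - 36
     = 2.295455.
Step 4: No ties, so H is used without correction.
Step 5: Under H0, H ~ chi^2(2); p-value = 0.317357.
Step 6: alpha = 0.05. fail to reject H0.

H = 2.2955, df = 2, p = 0.317357, fail to reject H0.


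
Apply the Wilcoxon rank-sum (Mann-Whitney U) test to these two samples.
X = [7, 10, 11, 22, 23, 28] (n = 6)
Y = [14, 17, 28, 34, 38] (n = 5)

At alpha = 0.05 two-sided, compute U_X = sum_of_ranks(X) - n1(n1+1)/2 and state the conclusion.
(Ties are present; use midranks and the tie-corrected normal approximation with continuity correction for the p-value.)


Step 1: Combine and sort all 11 observations; assign midranks.
sorted (value, group): (7,X), (10,X), (11,X), (14,Y), (17,Y), (22,X), (23,X), (28,X), (28,Y), (34,Y), (38,Y)
ranks: 7->1, 10->2, 11->3, 14->4, 17->5, 22->6, 23->7, 28->8.5, 28->8.5, 34->10, 38->11
Step 2: Rank sum for X: R1 = 1 + 2 + 3 + 6 + 7 + 8.5 = 27.5.
Step 3: U_X = R1 - n1(n1+1)/2 = 27.5 - 6*7/2 = 27.5 - 21 = 6.5.
       U_Y = n1*n2 - U_X = 30 - 6.5 = 23.5.
Step 4: Ties are present, so use the tie-corrected normal approximation (with continuity correction) for the p-value.
Step 5: p-value = 0.143215; compare to alpha = 0.05. fail to reject H0.

U_X = 6.5, p = 0.143215, fail to reject H0 at alpha = 0.05.


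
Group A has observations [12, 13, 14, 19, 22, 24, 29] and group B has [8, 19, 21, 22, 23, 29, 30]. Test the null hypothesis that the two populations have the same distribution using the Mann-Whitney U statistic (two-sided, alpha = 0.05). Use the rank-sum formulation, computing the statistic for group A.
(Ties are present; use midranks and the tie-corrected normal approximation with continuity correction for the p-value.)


Step 1: Combine and sort all 14 observations; assign midranks.
sorted (value, group): (8,Y), (12,X), (13,X), (14,X), (19,X), (19,Y), (21,Y), (22,X), (22,Y), (23,Y), (24,X), (29,X), (29,Y), (30,Y)
ranks: 8->1, 12->2, 13->3, 14->4, 19->5.5, 19->5.5, 21->7, 22->8.5, 22->8.5, 23->10, 24->11, 29->12.5, 29->12.5, 30->14
Step 2: Rank sum for X: R1 = 2 + 3 + 4 + 5.5 + 8.5 + 11 + 12.5 = 46.5.
Step 3: U_X = R1 - n1(n1+1)/2 = 46.5 - 7*8/2 = 46.5 - 28 = 18.5.
       U_Y = n1*n2 - U_X = 49 - 18.5 = 30.5.
Step 4: Ties are present, so use the tie-corrected normal approximation (with continuity correction) for the p-value.
Step 5: p-value = 0.480753; compare to alpha = 0.05. fail to reject H0.

U_X = 18.5, p = 0.480753, fail to reject H0 at alpha = 0.05.


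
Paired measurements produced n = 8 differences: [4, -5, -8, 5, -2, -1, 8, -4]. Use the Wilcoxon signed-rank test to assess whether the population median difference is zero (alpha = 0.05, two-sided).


Step 1: Drop any zero differences (none here) and take |d_i|.
|d| = [4, 5, 8, 5, 2, 1, 8, 4]
Step 2: Midrank |d_i| (ties get averaged ranks).
ranks: |4|->3.5, |5|->5.5, |8|->7.5, |5|->5.5, |2|->2, |1|->1, |8|->7.5, |4|->3.5
Step 3: Attach original signs; sum ranks with positive sign and with negative sign.
W+ = 3.5 + 5.5 + 7.5 = 16.5
W- = 5.5 + 7.5 + 2 + 1 + 3.5 = 19.5
(Check: W+ + W- = 36 should equal n(n+1)/2 = 36.)
Step 4: Test statistic W = min(W+, W-) = 16.5.
Step 5: Ties in |d|, so use the tie-corrected normal approximation.
        E[W] = n(n+1)/4 = 8*9/4 = 18.
        Tie groups: |d|=4 (t=2), |d|=5 (t=2), |d|=8 (t=2); sum(t^3 - t) = 18.
        Var[W] = n(n+1)(2n+1)/24 - sum(t^3-t)/48 = 1224/24 - 18/48 = 50.625.
        z = (W - E[W]) / sqrt(Var[W]) = (16.5 - 18) / 7.1151 = -0.2108.
        Two-sided p = 2*Phi(z) = 0.833029.
Step 6: alpha = 0.05. fail to reject H0.

W+ = 16.5, W- = 19.5, W = min = 16.5, p = 0.833029, fail to reject H0.


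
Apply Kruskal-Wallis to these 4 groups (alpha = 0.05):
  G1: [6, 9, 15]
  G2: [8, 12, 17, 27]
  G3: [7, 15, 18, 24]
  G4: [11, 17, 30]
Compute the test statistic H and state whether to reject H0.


Step 1: Combine all N = 14 observations and assign midranks.
sorted (value, group, rank): (6,G1,1), (7,G3,2), (8,G2,3), (9,G1,4), (11,G4,5), (12,G2,6), (15,G1,7.5), (15,G3,7.5), (17,G2,9.5), (17,G4,9.5), (18,G3,11), (24,G3,12), (27,G2,13), (30,G4,14)
Step 2: Sum ranks within each group.
R_1 = 12.5 (n_1 = 3)
R_2 = 31.5 (n_2 = 4)
R_3 = 32.5 (n_3 = 4)
R_4 = 28.5 (n_4 = 3)
Step 3: H = 12/(N(N+1)) * sum(R_i^2/n_i) - 3(N+1)
     = 12/(14*15) * (12.5^2/3 + 31.5^2/4 + 32.5^2/4 + 28.5^2/3) - 3*15
     = 0.057143 * 834.958 - 45
     = 2.711905.
Step 4: Ties present; correction factor C = 1 - 12/(14^3 - 14) = 0.995604. Corrected H = 2.711905 / 0.995604 = 2.723878.
Step 5: Under H0, H ~ chi^2(3); p-value = 0.436185.
Step 6: alpha = 0.05. fail to reject H0.

H = 2.7239, df = 3, p = 0.436185, fail to reject H0.


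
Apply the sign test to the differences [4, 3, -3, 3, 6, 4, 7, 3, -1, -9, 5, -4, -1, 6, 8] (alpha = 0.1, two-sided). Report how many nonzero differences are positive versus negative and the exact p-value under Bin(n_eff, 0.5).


Step 1: Discard zero differences. Original n = 15; n_eff = number of nonzero differences = 15.
Nonzero differences (with sign): +4, +3, -3, +3, +6, +4, +7, +3, -1, -9, +5, -4, -1, +6, +8
Step 2: Count signs: positive = 10, negative = 5.
Step 3: Under H0: P(positive) = 0.5, so the number of positives S ~ Bin(15, 0.5).
Step 4: Two-sided exact p-value = sum of Bin(15,0.5) probabilities at or below the observed probability = 0.301758.
Step 5: alpha = 0.1. fail to reject H0.

n_eff = 15, pos = 10, neg = 5, p = 0.301758, fail to reject H0.


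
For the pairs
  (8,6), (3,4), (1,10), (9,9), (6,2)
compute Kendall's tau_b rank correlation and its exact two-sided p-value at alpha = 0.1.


Step 1: Enumerate the 10 unordered pairs (i,j) with i<j and classify each by sign(x_j-x_i) * sign(y_j-y_i).
  (1,2):dx=-5,dy=-2->C; (1,3):dx=-7,dy=+4->D; (1,4):dx=+1,dy=+3->C; (1,5):dx=-2,dy=-4->C
  (2,3):dx=-2,dy=+6->D; (2,4):dx=+6,dy=+5->C; (2,5):dx=+3,dy=-2->D; (3,4):dx=+8,dy=-1->D
  (3,5):dx=+5,dy=-8->D; (4,5):dx=-3,dy=-7->C
Step 2: C = 5, D = 5, total pairs = 10.
Step 3: tau = (C - D)/(n(n-1)/2) = (5 - 5)/10 = 0.000000.
Step 4: Exact two-sided p-value (enumerate n! = 120 permutations of y under H0): p = 1.000000.
Step 5: alpha = 0.1. fail to reject H0.

tau_b = 0.0000 (C=5, D=5), p = 1.000000, fail to reject H0.


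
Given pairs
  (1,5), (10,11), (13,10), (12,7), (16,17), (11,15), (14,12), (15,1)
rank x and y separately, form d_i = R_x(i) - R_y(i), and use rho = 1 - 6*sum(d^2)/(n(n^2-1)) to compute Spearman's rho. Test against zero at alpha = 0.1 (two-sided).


Step 1: Rank x and y separately (midranks; no ties here).
rank(x): 1->1, 10->2, 13->5, 12->4, 16->8, 11->3, 14->6, 15->7
rank(y): 5->2, 11->5, 10->4, 7->3, 17->8, 15->7, 12->6, 1->1
Step 2: d_i = R_x(i) - R_y(i); compute d_i^2.
  (1-2)^2=1, (2-5)^2=9, (5-4)^2=1, (4-3)^2=1, (8-8)^2=0, (3-7)^2=16, (6-6)^2=0, (7-1)^2=36
sum(d^2) = 64.
Step 3: rho = 1 - 6*64 / (8*(8^2 - 1)) = 1 - 384/504 = 0.238095.
Step 4: Under H0, t = rho * sqrt((n-2)/(1-rho^2)) = 0.6005 ~ t(6).
Step 5: Two-sided p-value from the t-distribution with 6 df = 0.570156.
Step 6: alpha = 0.1. fail to reject H0.

rho = 0.2381, p = 0.570156, fail to reject H0 at alpha = 0.1.


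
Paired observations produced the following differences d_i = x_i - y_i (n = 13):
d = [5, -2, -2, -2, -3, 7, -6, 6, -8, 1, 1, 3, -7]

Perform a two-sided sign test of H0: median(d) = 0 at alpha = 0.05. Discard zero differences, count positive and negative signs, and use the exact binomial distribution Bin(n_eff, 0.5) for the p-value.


Step 1: Discard zero differences. Original n = 13; n_eff = number of nonzero differences = 13.
Nonzero differences (with sign): +5, -2, -2, -2, -3, +7, -6, +6, -8, +1, +1, +3, -7
Step 2: Count signs: positive = 6, negative = 7.
Step 3: Under H0: P(positive) = 0.5, so the number of positives S ~ Bin(13, 0.5).
Step 4: Two-sided exact p-value = sum of Bin(13,0.5) probabilities at or below the observed probability = 1.000000.
Step 5: alpha = 0.05. fail to reject H0.

n_eff = 13, pos = 6, neg = 7, p = 1.000000, fail to reject H0.


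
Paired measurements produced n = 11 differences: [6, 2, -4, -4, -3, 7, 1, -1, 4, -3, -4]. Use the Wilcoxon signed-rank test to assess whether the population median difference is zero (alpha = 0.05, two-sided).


Step 1: Drop any zero differences (none here) and take |d_i|.
|d| = [6, 2, 4, 4, 3, 7, 1, 1, 4, 3, 4]
Step 2: Midrank |d_i| (ties get averaged ranks).
ranks: |6|->10, |2|->3, |4|->7.5, |4|->7.5, |3|->4.5, |7|->11, |1|->1.5, |1|->1.5, |4|->7.5, |3|->4.5, |4|->7.5
Step 3: Attach original signs; sum ranks with positive sign and with negative sign.
W+ = 10 + 3 + 11 + 1.5 + 7.5 = 33
W- = 7.5 + 7.5 + 4.5 + 1.5 + 4.5 + 7.5 = 33
(Check: W+ + W- = 66 should equal n(n+1)/2 = 66.)
Step 4: Test statistic W = min(W+, W-) = 33.
Step 5: Ties in |d|, so use the tie-corrected normal approximation.
        E[W] = n(n+1)/4 = 11*12/4 = 33.
        Tie groups: |d|=1 (t=2), |d|=3 (t=2), |d|=4 (t=4); sum(t^3 - t) = 72.
        Var[W] = n(n+1)(2n+1)/24 - sum(t^3-t)/48 = 3036/24 - 72/48 = 125.
        z = (W - E[W]) / sqrt(Var[W]) = (33 - 33) / 11.1803 = 0.0000.
        Two-sided p = 2*Phi(z) = 1.000000.
Step 6: alpha = 0.05. fail to reject H0.

W+ = 33, W- = 33, W = min = 33, p = 1.000000, fail to reject H0.


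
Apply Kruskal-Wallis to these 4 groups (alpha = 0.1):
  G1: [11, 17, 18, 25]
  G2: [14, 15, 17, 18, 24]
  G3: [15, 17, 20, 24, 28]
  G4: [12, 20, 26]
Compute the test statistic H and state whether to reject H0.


Step 1: Combine all N = 17 observations and assign midranks.
sorted (value, group, rank): (11,G1,1), (12,G4,2), (14,G2,3), (15,G2,4.5), (15,G3,4.5), (17,G1,7), (17,G2,7), (17,G3,7), (18,G1,9.5), (18,G2,9.5), (20,G3,11.5), (20,G4,11.5), (24,G2,13.5), (24,G3,13.5), (25,G1,15), (26,G4,16), (28,G3,17)
Step 2: Sum ranks within each group.
R_1 = 32.5 (n_1 = 4)
R_2 = 37.5 (n_2 = 5)
R_3 = 53.5 (n_3 = 5)
R_4 = 29.5 (n_4 = 3)
Step 3: H = 12/(N(N+1)) * sum(R_i^2/n_i) - 3(N+1)
     = 12/(17*18) * (32.5^2/4 + 37.5^2/5 + 53.5^2/5 + 29.5^2/3) - 3*18
     = 0.039216 * 1407.85 - 54
     = 1.209641.
Step 4: Ties present; correction factor C = 1 - 48/(17^3 - 17) = 0.990196. Corrected H = 1.209641 / 0.990196 = 1.221617.
Step 5: Under H0, H ~ chi^2(3); p-value = 0.747824.
Step 6: alpha = 0.1. fail to reject H0.

H = 1.2216, df = 3, p = 0.747824, fail to reject H0.


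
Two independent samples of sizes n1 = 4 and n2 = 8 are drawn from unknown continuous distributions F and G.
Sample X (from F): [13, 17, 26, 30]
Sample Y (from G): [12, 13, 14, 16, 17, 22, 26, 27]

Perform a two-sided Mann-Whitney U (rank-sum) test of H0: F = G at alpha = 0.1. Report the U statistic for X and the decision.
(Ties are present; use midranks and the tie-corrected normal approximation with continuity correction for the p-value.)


Step 1: Combine and sort all 12 observations; assign midranks.
sorted (value, group): (12,Y), (13,X), (13,Y), (14,Y), (16,Y), (17,X), (17,Y), (22,Y), (26,X), (26,Y), (27,Y), (30,X)
ranks: 12->1, 13->2.5, 13->2.5, 14->4, 16->5, 17->6.5, 17->6.5, 22->8, 26->9.5, 26->9.5, 27->11, 30->12
Step 2: Rank sum for X: R1 = 2.5 + 6.5 + 9.5 + 12 = 30.5.
Step 3: U_X = R1 - n1(n1+1)/2 = 30.5 - 4*5/2 = 30.5 - 10 = 20.5.
       U_Y = n1*n2 - U_X = 32 - 20.5 = 11.5.
Step 4: Ties are present, so use the tie-corrected normal approximation (with continuity correction) for the p-value.
Step 5: p-value = 0.494634; compare to alpha = 0.1. fail to reject H0.

U_X = 20.5, p = 0.494634, fail to reject H0 at alpha = 0.1.


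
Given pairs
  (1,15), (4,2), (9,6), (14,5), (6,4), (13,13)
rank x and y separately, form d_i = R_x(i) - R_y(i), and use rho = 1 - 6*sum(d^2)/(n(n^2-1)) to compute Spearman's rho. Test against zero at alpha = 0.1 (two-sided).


Step 1: Rank x and y separately (midranks; no ties here).
rank(x): 1->1, 4->2, 9->4, 14->6, 6->3, 13->5
rank(y): 15->6, 2->1, 6->4, 5->3, 4->2, 13->5
Step 2: d_i = R_x(i) - R_y(i); compute d_i^2.
  (1-6)^2=25, (2-1)^2=1, (4-4)^2=0, (6-3)^2=9, (3-2)^2=1, (5-5)^2=0
sum(d^2) = 36.
Step 3: rho = 1 - 6*36 / (6*(6^2 - 1)) = 1 - 216/210 = -0.028571.
Step 4: Under H0, t = rho * sqrt((n-2)/(1-rho^2)) = -0.0572 ~ t(4).
Step 5: Two-sided p-value from the t-distribution with 4 df = 0.957155.
Step 6: alpha = 0.1. fail to reject H0.

rho = -0.0286, p = 0.957155, fail to reject H0 at alpha = 0.1.


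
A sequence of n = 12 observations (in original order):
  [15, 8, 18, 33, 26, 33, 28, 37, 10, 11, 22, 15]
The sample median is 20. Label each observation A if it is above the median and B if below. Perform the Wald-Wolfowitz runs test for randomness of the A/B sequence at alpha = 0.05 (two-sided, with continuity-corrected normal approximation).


Step 1: Compute median = 20; label A = above, B = below.
Labels in order: BBBAAAAABBAB  (n_A = 6, n_B = 6)
Step 2: Count runs R = 5.
Step 3: Under H0 (random ordering), E[R] = 2*n_A*n_B/(n_A+n_B) + 1 = 2*6*6/12 + 1 = 7.0000.
        Var[R] = 2*n_A*n_B*(2*n_A*n_B - n_A - n_B) / ((n_A+n_B)^2 * (n_A+n_B-1)) = 4320/1584 = 2.7273.
        SD[R] = 1.6514.
Step 4: Continuity-corrected z = (R + 0.5 - E[R]) / SD[R] = (5 + 0.5 - 7.0000) / 1.6514 = -0.9083.
Step 5: Two-sided p-value via normal approximation = 2*(1 - Phi(|z|)) = 0.363722.
Step 6: alpha = 0.05. fail to reject H0.

R = 5, z = -0.9083, p = 0.363722, fail to reject H0.


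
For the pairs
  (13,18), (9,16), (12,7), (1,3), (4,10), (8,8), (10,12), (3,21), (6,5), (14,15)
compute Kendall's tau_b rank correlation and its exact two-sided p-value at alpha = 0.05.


Step 1: Enumerate the 45 unordered pairs (i,j) with i<j and classify each by sign(x_j-x_i) * sign(y_j-y_i).
  (1,2):dx=-4,dy=-2->C; (1,3):dx=-1,dy=-11->C; (1,4):dx=-12,dy=-15->C; (1,5):dx=-9,dy=-8->C
  (1,6):dx=-5,dy=-10->C; (1,7):dx=-3,dy=-6->C; (1,8):dx=-10,dy=+3->D; (1,9):dx=-7,dy=-13->C
  (1,10):dx=+1,dy=-3->D; (2,3):dx=+3,dy=-9->D; (2,4):dx=-8,dy=-13->C; (2,5):dx=-5,dy=-6->C
  (2,6):dx=-1,dy=-8->C; (2,7):dx=+1,dy=-4->D; (2,8):dx=-6,dy=+5->D; (2,9):dx=-3,dy=-11->C
  (2,10):dx=+5,dy=-1->D; (3,4):dx=-11,dy=-4->C; (3,5):dx=-8,dy=+3->D; (3,6):dx=-4,dy=+1->D
  (3,7):dx=-2,dy=+5->D; (3,8):dx=-9,dy=+14->D; (3,9):dx=-6,dy=-2->C; (3,10):dx=+2,dy=+8->C
  (4,5):dx=+3,dy=+7->C; (4,6):dx=+7,dy=+5->C; (4,7):dx=+9,dy=+9->C; (4,8):dx=+2,dy=+18->C
  (4,9):dx=+5,dy=+2->C; (4,10):dx=+13,dy=+12->C; (5,6):dx=+4,dy=-2->D; (5,7):dx=+6,dy=+2->C
  (5,8):dx=-1,dy=+11->D; (5,9):dx=+2,dy=-5->D; (5,10):dx=+10,dy=+5->C; (6,7):dx=+2,dy=+4->C
  (6,8):dx=-5,dy=+13->D; (6,9):dx=-2,dy=-3->C; (6,10):dx=+6,dy=+7->C; (7,8):dx=-7,dy=+9->D
  (7,9):dx=-4,dy=-7->C; (7,10):dx=+4,dy=+3->C; (8,9):dx=+3,dy=-16->D; (8,10):dx=+11,dy=-6->D
  (9,10):dx=+8,dy=+10->C
Step 2: C = 28, D = 17, total pairs = 45.
Step 3: tau = (C - D)/(n(n-1)/2) = (28 - 17)/45 = 0.244444.
Step 4: Exact two-sided p-value (enumerate n! = 3628800 permutations of y under H0): p = 0.380720.
Step 5: alpha = 0.05. fail to reject H0.

tau_b = 0.2444 (C=28, D=17), p = 0.380720, fail to reject H0.


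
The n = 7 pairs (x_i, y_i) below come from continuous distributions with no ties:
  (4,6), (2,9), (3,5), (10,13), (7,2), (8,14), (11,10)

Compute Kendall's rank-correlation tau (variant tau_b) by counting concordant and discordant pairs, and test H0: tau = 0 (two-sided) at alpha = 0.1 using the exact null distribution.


Step 1: Enumerate the 21 unordered pairs (i,j) with i<j and classify each by sign(x_j-x_i) * sign(y_j-y_i).
  (1,2):dx=-2,dy=+3->D; (1,3):dx=-1,dy=-1->C; (1,4):dx=+6,dy=+7->C; (1,5):dx=+3,dy=-4->D
  (1,6):dx=+4,dy=+8->C; (1,7):dx=+7,dy=+4->C; (2,3):dx=+1,dy=-4->D; (2,4):dx=+8,dy=+4->C
  (2,5):dx=+5,dy=-7->D; (2,6):dx=+6,dy=+5->C; (2,7):dx=+9,dy=+1->C; (3,4):dx=+7,dy=+8->C
  (3,5):dx=+4,dy=-3->D; (3,6):dx=+5,dy=+9->C; (3,7):dx=+8,dy=+5->C; (4,5):dx=-3,dy=-11->C
  (4,6):dx=-2,dy=+1->D; (4,7):dx=+1,dy=-3->D; (5,6):dx=+1,dy=+12->C; (5,7):dx=+4,dy=+8->C
  (6,7):dx=+3,dy=-4->D
Step 2: C = 13, D = 8, total pairs = 21.
Step 3: tau = (C - D)/(n(n-1)/2) = (13 - 8)/21 = 0.238095.
Step 4: Exact two-sided p-value (enumerate n! = 5040 permutations of y under H0): p = 0.561905.
Step 5: alpha = 0.1. fail to reject H0.

tau_b = 0.2381 (C=13, D=8), p = 0.561905, fail to reject H0.


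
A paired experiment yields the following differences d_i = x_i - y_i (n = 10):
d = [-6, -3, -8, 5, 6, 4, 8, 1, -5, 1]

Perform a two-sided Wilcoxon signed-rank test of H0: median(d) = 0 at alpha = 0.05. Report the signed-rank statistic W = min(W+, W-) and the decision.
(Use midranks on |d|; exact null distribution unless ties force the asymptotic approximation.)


Step 1: Drop any zero differences (none here) and take |d_i|.
|d| = [6, 3, 8, 5, 6, 4, 8, 1, 5, 1]
Step 2: Midrank |d_i| (ties get averaged ranks).
ranks: |6|->7.5, |3|->3, |8|->9.5, |5|->5.5, |6|->7.5, |4|->4, |8|->9.5, |1|->1.5, |5|->5.5, |1|->1.5
Step 3: Attach original signs; sum ranks with positive sign and with negative sign.
W+ = 5.5 + 7.5 + 4 + 9.5 + 1.5 + 1.5 = 29.5
W- = 7.5 + 3 + 9.5 + 5.5 = 25.5
(Check: W+ + W- = 55 should equal n(n+1)/2 = 55.)
Step 4: Test statistic W = min(W+, W-) = 25.5.
Step 5: Ties in |d|, so use the tie-corrected normal approximation.
        E[W] = n(n+1)/4 = 10*11/4 = 27.5.
        Tie groups: |d|=1 (t=2), |d|=5 (t=2), |d|=6 (t=2), |d|=8 (t=2); sum(t^3 - t) = 24.
        Var[W] = n(n+1)(2n+1)/24 - sum(t^3-t)/48 = 2310/24 - 24/48 = 95.75.
        z = (W - E[W]) / sqrt(Var[W]) = (25.5 - 27.5) / 9.7852 = -0.2044.
        Two-sided p = 2*Phi(z) = 0.838048.
Step 6: alpha = 0.05. fail to reject H0.

W+ = 29.5, W- = 25.5, W = min = 25.5, p = 0.838048, fail to reject H0.


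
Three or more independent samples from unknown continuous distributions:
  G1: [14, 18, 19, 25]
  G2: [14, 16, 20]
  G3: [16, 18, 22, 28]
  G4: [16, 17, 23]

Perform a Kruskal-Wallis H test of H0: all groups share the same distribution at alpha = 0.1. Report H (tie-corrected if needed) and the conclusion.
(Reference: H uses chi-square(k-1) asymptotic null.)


Step 1: Combine all N = 14 observations and assign midranks.
sorted (value, group, rank): (14,G1,1.5), (14,G2,1.5), (16,G2,4), (16,G3,4), (16,G4,4), (17,G4,6), (18,G1,7.5), (18,G3,7.5), (19,G1,9), (20,G2,10), (22,G3,11), (23,G4,12), (25,G1,13), (28,G3,14)
Step 2: Sum ranks within each group.
R_1 = 31 (n_1 = 4)
R_2 = 15.5 (n_2 = 3)
R_3 = 36.5 (n_3 = 4)
R_4 = 22 (n_4 = 3)
Step 3: H = 12/(N(N+1)) * sum(R_i^2/n_i) - 3(N+1)
     = 12/(14*15) * (31^2/4 + 15.5^2/3 + 36.5^2/4 + 22^2/3) - 3*15
     = 0.057143 * 814.729 - 45
     = 1.555952.
Step 4: Ties present; correction factor C = 1 - 36/(14^3 - 14) = 0.986813. Corrected H = 1.555952 / 0.986813 = 1.576745.
Step 5: Under H0, H ~ chi^2(3); p-value = 0.664674.
Step 6: alpha = 0.1. fail to reject H0.

H = 1.5767, df = 3, p = 0.664674, fail to reject H0.


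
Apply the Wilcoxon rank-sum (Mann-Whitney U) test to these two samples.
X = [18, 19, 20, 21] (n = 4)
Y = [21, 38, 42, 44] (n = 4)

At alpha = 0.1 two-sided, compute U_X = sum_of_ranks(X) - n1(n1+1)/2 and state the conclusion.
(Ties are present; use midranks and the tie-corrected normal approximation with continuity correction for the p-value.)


Step 1: Combine and sort all 8 observations; assign midranks.
sorted (value, group): (18,X), (19,X), (20,X), (21,X), (21,Y), (38,Y), (42,Y), (44,Y)
ranks: 18->1, 19->2, 20->3, 21->4.5, 21->4.5, 38->6, 42->7, 44->8
Step 2: Rank sum for X: R1 = 1 + 2 + 3 + 4.5 = 10.5.
Step 3: U_X = R1 - n1(n1+1)/2 = 10.5 - 4*5/2 = 10.5 - 10 = 0.5.
       U_Y = n1*n2 - U_X = 16 - 0.5 = 15.5.
Step 4: Ties are present, so use the tie-corrected normal approximation (with continuity correction) for the p-value.
Step 5: p-value = 0.042066; compare to alpha = 0.1. reject H0.

U_X = 0.5, p = 0.042066, reject H0 at alpha = 0.1.


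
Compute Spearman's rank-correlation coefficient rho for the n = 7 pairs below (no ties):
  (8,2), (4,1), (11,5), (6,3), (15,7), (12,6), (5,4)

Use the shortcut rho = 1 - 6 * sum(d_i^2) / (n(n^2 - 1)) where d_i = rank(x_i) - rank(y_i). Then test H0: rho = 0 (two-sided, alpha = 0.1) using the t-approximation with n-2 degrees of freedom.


Step 1: Rank x and y separately (midranks; no ties here).
rank(x): 8->4, 4->1, 11->5, 6->3, 15->7, 12->6, 5->2
rank(y): 2->2, 1->1, 5->5, 3->3, 7->7, 6->6, 4->4
Step 2: d_i = R_x(i) - R_y(i); compute d_i^2.
  (4-2)^2=4, (1-1)^2=0, (5-5)^2=0, (3-3)^2=0, (7-7)^2=0, (6-6)^2=0, (2-4)^2=4
sum(d^2) = 8.
Step 3: rho = 1 - 6*8 / (7*(7^2 - 1)) = 1 - 48/336 = 0.857143.
Step 4: Under H0, t = rho * sqrt((n-2)/(1-rho^2)) = 3.7210 ~ t(5).
Step 5: Two-sided p-value from the t-distribution with 5 df = 0.013697.
Step 6: alpha = 0.1. reject H0.

rho = 0.8571, p = 0.013697, reject H0 at alpha = 0.1.


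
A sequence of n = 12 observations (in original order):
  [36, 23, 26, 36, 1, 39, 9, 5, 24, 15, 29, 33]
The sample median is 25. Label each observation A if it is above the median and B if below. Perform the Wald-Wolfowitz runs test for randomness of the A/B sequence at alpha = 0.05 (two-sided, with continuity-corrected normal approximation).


Step 1: Compute median = 25; label A = above, B = below.
Labels in order: ABAABABBBBAA  (n_A = 6, n_B = 6)
Step 2: Count runs R = 7.
Step 3: Under H0 (random ordering), E[R] = 2*n_A*n_B/(n_A+n_B) + 1 = 2*6*6/12 + 1 = 7.0000.
        Var[R] = 2*n_A*n_B*(2*n_A*n_B - n_A - n_B) / ((n_A+n_B)^2 * (n_A+n_B-1)) = 4320/1584 = 2.7273.
        SD[R] = 1.6514.
Step 4: R = E[R], so z = 0 with no continuity correction.
Step 5: Two-sided p-value via normal approximation = 2*(1 - Phi(|z|)) = 1.000000.
Step 6: alpha = 0.05. fail to reject H0.

R = 7, z = 0.0000, p = 1.000000, fail to reject H0.


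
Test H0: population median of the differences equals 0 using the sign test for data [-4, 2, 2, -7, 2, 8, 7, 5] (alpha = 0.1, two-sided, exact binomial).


Step 1: Discard zero differences. Original n = 8; n_eff = number of nonzero differences = 8.
Nonzero differences (with sign): -4, +2, +2, -7, +2, +8, +7, +5
Step 2: Count signs: positive = 6, negative = 2.
Step 3: Under H0: P(positive) = 0.5, so the number of positives S ~ Bin(8, 0.5).
Step 4: Two-sided exact p-value = sum of Bin(8,0.5) probabilities at or below the observed probability = 0.289062.
Step 5: alpha = 0.1. fail to reject H0.

n_eff = 8, pos = 6, neg = 2, p = 0.289062, fail to reject H0.


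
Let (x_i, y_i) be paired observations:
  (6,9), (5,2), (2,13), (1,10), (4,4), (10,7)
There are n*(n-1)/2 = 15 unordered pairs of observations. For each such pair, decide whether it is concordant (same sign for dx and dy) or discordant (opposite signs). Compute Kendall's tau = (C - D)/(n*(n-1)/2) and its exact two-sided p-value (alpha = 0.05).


Step 1: Enumerate the 15 unordered pairs (i,j) with i<j and classify each by sign(x_j-x_i) * sign(y_j-y_i).
  (1,2):dx=-1,dy=-7->C; (1,3):dx=-4,dy=+4->D; (1,4):dx=-5,dy=+1->D; (1,5):dx=-2,dy=-5->C
  (1,6):dx=+4,dy=-2->D; (2,3):dx=-3,dy=+11->D; (2,4):dx=-4,dy=+8->D; (2,5):dx=-1,dy=+2->D
  (2,6):dx=+5,dy=+5->C; (3,4):dx=-1,dy=-3->C; (3,5):dx=+2,dy=-9->D; (3,6):dx=+8,dy=-6->D
  (4,5):dx=+3,dy=-6->D; (4,6):dx=+9,dy=-3->D; (5,6):dx=+6,dy=+3->C
Step 2: C = 5, D = 10, total pairs = 15.
Step 3: tau = (C - D)/(n(n-1)/2) = (5 - 10)/15 = -0.333333.
Step 4: Exact two-sided p-value (enumerate n! = 720 permutations of y under H0): p = 0.469444.
Step 5: alpha = 0.05. fail to reject H0.

tau_b = -0.3333 (C=5, D=10), p = 0.469444, fail to reject H0.


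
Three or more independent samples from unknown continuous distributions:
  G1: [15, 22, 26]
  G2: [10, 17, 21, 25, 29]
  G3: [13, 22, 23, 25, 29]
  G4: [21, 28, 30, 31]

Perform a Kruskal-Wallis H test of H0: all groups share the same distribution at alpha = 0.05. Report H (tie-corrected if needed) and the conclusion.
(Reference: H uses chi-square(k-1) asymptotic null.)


Step 1: Combine all N = 17 observations and assign midranks.
sorted (value, group, rank): (10,G2,1), (13,G3,2), (15,G1,3), (17,G2,4), (21,G2,5.5), (21,G4,5.5), (22,G1,7.5), (22,G3,7.5), (23,G3,9), (25,G2,10.5), (25,G3,10.5), (26,G1,12), (28,G4,13), (29,G2,14.5), (29,G3,14.5), (30,G4,16), (31,G4,17)
Step 2: Sum ranks within each group.
R_1 = 22.5 (n_1 = 3)
R_2 = 35.5 (n_2 = 5)
R_3 = 43.5 (n_3 = 5)
R_4 = 51.5 (n_4 = 4)
Step 3: H = 12/(N(N+1)) * sum(R_i^2/n_i) - 3(N+1)
     = 12/(17*18) * (22.5^2/3 + 35.5^2/5 + 43.5^2/5 + 51.5^2/4) - 3*18
     = 0.039216 * 1462.31 - 54
     = 3.345588.
Step 4: Ties present; correction factor C = 1 - 24/(17^3 - 17) = 0.995098. Corrected H = 3.345588 / 0.995098 = 3.362069.
Step 5: Under H0, H ~ chi^2(3); p-value = 0.339097.
Step 6: alpha = 0.05. fail to reject H0.

H = 3.3621, df = 3, p = 0.339097, fail to reject H0.


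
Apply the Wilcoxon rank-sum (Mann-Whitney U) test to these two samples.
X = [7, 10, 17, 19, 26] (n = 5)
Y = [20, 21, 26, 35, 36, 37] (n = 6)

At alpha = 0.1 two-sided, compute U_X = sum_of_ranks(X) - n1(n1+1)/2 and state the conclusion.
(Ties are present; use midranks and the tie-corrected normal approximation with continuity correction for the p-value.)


Step 1: Combine and sort all 11 observations; assign midranks.
sorted (value, group): (7,X), (10,X), (17,X), (19,X), (20,Y), (21,Y), (26,X), (26,Y), (35,Y), (36,Y), (37,Y)
ranks: 7->1, 10->2, 17->3, 19->4, 20->5, 21->6, 26->7.5, 26->7.5, 35->9, 36->10, 37->11
Step 2: Rank sum for X: R1 = 1 + 2 + 3 + 4 + 7.5 = 17.5.
Step 3: U_X = R1 - n1(n1+1)/2 = 17.5 - 5*6/2 = 17.5 - 15 = 2.5.
       U_Y = n1*n2 - U_X = 30 - 2.5 = 27.5.
Step 4: Ties are present, so use the tie-corrected normal approximation (with continuity correction) for the p-value.
Step 5: p-value = 0.028100; compare to alpha = 0.1. reject H0.

U_X = 2.5, p = 0.028100, reject H0 at alpha = 0.1.


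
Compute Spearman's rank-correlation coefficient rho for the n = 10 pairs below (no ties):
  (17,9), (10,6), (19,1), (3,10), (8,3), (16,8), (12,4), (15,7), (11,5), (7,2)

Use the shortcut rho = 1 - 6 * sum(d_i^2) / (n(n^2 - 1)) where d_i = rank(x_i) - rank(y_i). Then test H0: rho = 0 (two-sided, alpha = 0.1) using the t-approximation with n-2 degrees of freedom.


Step 1: Rank x and y separately (midranks; no ties here).
rank(x): 17->9, 10->4, 19->10, 3->1, 8->3, 16->8, 12->6, 15->7, 11->5, 7->2
rank(y): 9->9, 6->6, 1->1, 10->10, 3->3, 8->8, 4->4, 7->7, 5->5, 2->2
Step 2: d_i = R_x(i) - R_y(i); compute d_i^2.
  (9-9)^2=0, (4-6)^2=4, (10-1)^2=81, (1-10)^2=81, (3-3)^2=0, (8-8)^2=0, (6-4)^2=4, (7-7)^2=0, (5-5)^2=0, (2-2)^2=0
sum(d^2) = 170.
Step 3: rho = 1 - 6*170 / (10*(10^2 - 1)) = 1 - 1020/990 = -0.030303.
Step 4: Under H0, t = rho * sqrt((n-2)/(1-rho^2)) = -0.0857 ~ t(8).
Step 5: Two-sided p-value from the t-distribution with 8 df = 0.933773.
Step 6: alpha = 0.1. fail to reject H0.

rho = -0.0303, p = 0.933773, fail to reject H0 at alpha = 0.1.


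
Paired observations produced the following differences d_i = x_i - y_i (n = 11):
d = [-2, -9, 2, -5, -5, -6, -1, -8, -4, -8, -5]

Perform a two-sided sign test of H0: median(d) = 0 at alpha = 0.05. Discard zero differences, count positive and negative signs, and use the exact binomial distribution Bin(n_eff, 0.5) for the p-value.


Step 1: Discard zero differences. Original n = 11; n_eff = number of nonzero differences = 11.
Nonzero differences (with sign): -2, -9, +2, -5, -5, -6, -1, -8, -4, -8, -5
Step 2: Count signs: positive = 1, negative = 10.
Step 3: Under H0: P(positive) = 0.5, so the number of positives S ~ Bin(11, 0.5).
Step 4: Two-sided exact p-value = sum of Bin(11,0.5) probabilities at or below the observed probability = 0.011719.
Step 5: alpha = 0.05. reject H0.

n_eff = 11, pos = 1, neg = 10, p = 0.011719, reject H0.


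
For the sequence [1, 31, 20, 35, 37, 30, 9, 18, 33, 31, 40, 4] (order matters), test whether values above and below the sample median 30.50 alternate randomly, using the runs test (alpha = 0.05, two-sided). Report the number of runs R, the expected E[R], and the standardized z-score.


Step 1: Compute median = 30.50; label A = above, B = below.
Labels in order: BABAABBBAAAB  (n_A = 6, n_B = 6)
Step 2: Count runs R = 7.
Step 3: Under H0 (random ordering), E[R] = 2*n_A*n_B/(n_A+n_B) + 1 = 2*6*6/12 + 1 = 7.0000.
        Var[R] = 2*n_A*n_B*(2*n_A*n_B - n_A - n_B) / ((n_A+n_B)^2 * (n_A+n_B-1)) = 4320/1584 = 2.7273.
        SD[R] = 1.6514.
Step 4: R = E[R], so z = 0 with no continuity correction.
Step 5: Two-sided p-value via normal approximation = 2*(1 - Phi(|z|)) = 1.000000.
Step 6: alpha = 0.05. fail to reject H0.

R = 7, z = 0.0000, p = 1.000000, fail to reject H0.


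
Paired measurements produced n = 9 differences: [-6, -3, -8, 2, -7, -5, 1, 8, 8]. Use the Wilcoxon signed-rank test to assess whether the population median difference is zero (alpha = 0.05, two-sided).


Step 1: Drop any zero differences (none here) and take |d_i|.
|d| = [6, 3, 8, 2, 7, 5, 1, 8, 8]
Step 2: Midrank |d_i| (ties get averaged ranks).
ranks: |6|->5, |3|->3, |8|->8, |2|->2, |7|->6, |5|->4, |1|->1, |8|->8, |8|->8
Step 3: Attach original signs; sum ranks with positive sign and with negative sign.
W+ = 2 + 1 + 8 + 8 = 19
W- = 5 + 3 + 8 + 6 + 4 = 26
(Check: W+ + W- = 45 should equal n(n+1)/2 = 45.)
Step 4: Test statistic W = min(W+, W-) = 19.
Step 5: Ties in |d|, so use the tie-corrected normal approximation.
        E[W] = n(n+1)/4 = 9*10/4 = 22.5.
        Tie groups: |d|=8 (t=3); sum(t^3 - t) = 24.
        Var[W] = n(n+1)(2n+1)/24 - sum(t^3-t)/48 = 1710/24 - 24/48 = 70.75.
        z = (W - E[W]) / sqrt(Var[W]) = (19 - 22.5) / 8.4113 = -0.4161.
        Two-sided p = 2*Phi(z) = 0.677332.
Step 6: alpha = 0.05. fail to reject H0.

W+ = 19, W- = 26, W = min = 19, p = 0.677332, fail to reject H0.


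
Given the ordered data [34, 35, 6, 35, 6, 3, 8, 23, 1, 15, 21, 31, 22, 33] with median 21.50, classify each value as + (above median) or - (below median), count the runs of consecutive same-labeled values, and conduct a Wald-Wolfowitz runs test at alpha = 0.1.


Step 1: Compute median = 21.50; label A = above, B = below.
Labels in order: AABABBBABBBAAA  (n_A = 7, n_B = 7)
Step 2: Count runs R = 7.
Step 3: Under H0 (random ordering), E[R] = 2*n_A*n_B/(n_A+n_B) + 1 = 2*7*7/14 + 1 = 8.0000.
        Var[R] = 2*n_A*n_B*(2*n_A*n_B - n_A - n_B) / ((n_A+n_B)^2 * (n_A+n_B-1)) = 8232/2548 = 3.2308.
        SD[R] = 1.7974.
Step 4: Continuity-corrected z = (R + 0.5 - E[R]) / SD[R] = (7 + 0.5 - 8.0000) / 1.7974 = -0.2782.
Step 5: Two-sided p-value via normal approximation = 2*(1 - Phi(|z|)) = 0.780879.
Step 6: alpha = 0.1. fail to reject H0.

R = 7, z = -0.2782, p = 0.780879, fail to reject H0.


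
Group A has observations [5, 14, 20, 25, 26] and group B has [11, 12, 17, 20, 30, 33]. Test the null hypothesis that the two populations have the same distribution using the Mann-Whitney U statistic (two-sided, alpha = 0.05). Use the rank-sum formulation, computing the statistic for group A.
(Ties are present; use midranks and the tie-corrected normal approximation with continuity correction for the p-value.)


Step 1: Combine and sort all 11 observations; assign midranks.
sorted (value, group): (5,X), (11,Y), (12,Y), (14,X), (17,Y), (20,X), (20,Y), (25,X), (26,X), (30,Y), (33,Y)
ranks: 5->1, 11->2, 12->3, 14->4, 17->5, 20->6.5, 20->6.5, 25->8, 26->9, 30->10, 33->11
Step 2: Rank sum for X: R1 = 1 + 4 + 6.5 + 8 + 9 = 28.5.
Step 3: U_X = R1 - n1(n1+1)/2 = 28.5 - 5*6/2 = 28.5 - 15 = 13.5.
       U_Y = n1*n2 - U_X = 30 - 13.5 = 16.5.
Step 4: Ties are present, so use the tie-corrected normal approximation (with continuity correction) for the p-value.
Step 5: p-value = 0.854805; compare to alpha = 0.05. fail to reject H0.

U_X = 13.5, p = 0.854805, fail to reject H0 at alpha = 0.05.


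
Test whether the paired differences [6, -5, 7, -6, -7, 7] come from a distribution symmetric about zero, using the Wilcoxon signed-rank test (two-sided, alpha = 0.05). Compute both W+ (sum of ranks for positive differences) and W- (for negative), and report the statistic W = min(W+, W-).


Step 1: Drop any zero differences (none here) and take |d_i|.
|d| = [6, 5, 7, 6, 7, 7]
Step 2: Midrank |d_i| (ties get averaged ranks).
ranks: |6|->2.5, |5|->1, |7|->5, |6|->2.5, |7|->5, |7|->5
Step 3: Attach original signs; sum ranks with positive sign and with negative sign.
W+ = 2.5 + 5 + 5 = 12.5
W- = 1 + 2.5 + 5 = 8.5
(Check: W+ + W- = 21 should equal n(n+1)/2 = 21.)
Step 4: Test statistic W = min(W+, W-) = 8.5.
Step 5: Ties in |d|, so use the tie-corrected normal approximation.
        E[W] = n(n+1)/4 = 6*7/4 = 10.5.
        Tie groups: |d|=6 (t=2), |d|=7 (t=3); sum(t^3 - t) = 30.
        Var[W] = n(n+1)(2n+1)/24 - sum(t^3-t)/48 = 546/24 - 30/48 = 22.125.
        z = (W - E[W]) / sqrt(Var[W]) = (8.5 - 10.5) / 4.7037 = -0.4252.
        Two-sided p = 2*Phi(z) = 0.670694.
Step 6: alpha = 0.05. fail to reject H0.

W+ = 12.5, W- = 8.5, W = min = 8.5, p = 0.670694, fail to reject H0.
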